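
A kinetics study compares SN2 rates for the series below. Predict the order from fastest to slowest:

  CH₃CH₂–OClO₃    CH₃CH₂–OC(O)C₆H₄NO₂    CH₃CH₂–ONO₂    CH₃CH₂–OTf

Identical carbon frameworks mean the comparison reduces to leaving-group quality.
The more stable X⁻ (or X) is on its own — i.e. the weaker a base it is — the better a leaving group it makes.
CH₃CH₂–OTf loses OTf⁻: pKₐ(CF₃SO₃H (triflic acid)) ≈ -14
CH₃CH₂–OClO₃ loses ClO₄⁻: pKₐ(HClO₄) ≈ -10
CH₃CH₂–ONO₂ loses NO₃⁻: pKₐ(HNO₃) ≈ -1.3
CH₃CH₂–OC(O)C₆H₄NO₂ loses p-O₂N–C₆H₄–COO⁻: pKₐ(p-nitrobenzoic acid) ≈ 3.4

CH₃CH₂–OTf > CH₃CH₂–OClO₃ > CH₃CH₂–ONO₂ > CH₃CH₂–OC(O)C₆H₄NO₂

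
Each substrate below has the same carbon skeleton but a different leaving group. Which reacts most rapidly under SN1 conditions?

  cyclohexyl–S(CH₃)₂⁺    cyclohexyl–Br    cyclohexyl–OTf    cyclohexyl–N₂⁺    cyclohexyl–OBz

cyclohexyl–N₂⁺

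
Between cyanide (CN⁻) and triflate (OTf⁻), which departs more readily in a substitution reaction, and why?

triflate (OTf⁻) is the better leaving group.
pKₐ(CF₃SO₃H (triflic acid)) ≈ -14 versus pKₐ(HCN) ≈ 9.2: triflate (OTf⁻) is the much weaker base.
Charge spread over three oxygens and a CF₃ group; the premier leaving group in synthesis.

triflate (OTf⁻)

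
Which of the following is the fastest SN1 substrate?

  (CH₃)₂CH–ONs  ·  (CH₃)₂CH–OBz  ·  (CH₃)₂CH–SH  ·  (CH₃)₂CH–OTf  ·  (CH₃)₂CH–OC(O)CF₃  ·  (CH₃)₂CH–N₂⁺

(CH₃)₂CH–N₂⁺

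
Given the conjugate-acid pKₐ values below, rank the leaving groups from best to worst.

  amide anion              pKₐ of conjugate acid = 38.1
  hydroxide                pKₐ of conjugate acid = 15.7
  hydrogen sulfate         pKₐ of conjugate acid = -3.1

hydrogen sulfate > hydroxide > amide anion

Lower conjugate-acid pKₐ ⇒ weaker base ⇒ better leaving group.
Sorting by the given values: hydrogen sulfate (-3.1), hydroxide (15.7), amide anion (38.1).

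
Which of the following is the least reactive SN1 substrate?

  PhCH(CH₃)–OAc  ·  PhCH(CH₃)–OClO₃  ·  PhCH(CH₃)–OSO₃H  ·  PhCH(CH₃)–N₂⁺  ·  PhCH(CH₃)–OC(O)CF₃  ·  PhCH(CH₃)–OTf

Same R in every case — rank the leaving groups.
A good leaving group is a weak base: the lower the pKₐ of its conjugate acid, the more readily it departs.
PhCH(CH₃)–N₂⁺ loses N₂: no meaningful conjugate acid; N₂ departs as an exceptionally stable neutral molecule
PhCH(CH₃)–OTf loses OTf⁻: pKₐ(CF₃SO₃H (triflic acid)) ≈ -14
PhCH(CH₃)–OClO₃ loses ClO₄⁻: pKₐ(HClO₄) ≈ -10
PhCH(CH₃)–OSO₃H loses HSO₄⁻: pKₐ(H₂SO₄) ≈ -3
PhCH(CH₃)–OC(O)CF₃ loses CF₃COO⁻: pKₐ(CF₃COOH) ≈ 0.2
PhCH(CH₃)–OAc loses AcO⁻: pKₐ(CH₃COOH) ≈ 4.8

PhCH(CH₃)–OAc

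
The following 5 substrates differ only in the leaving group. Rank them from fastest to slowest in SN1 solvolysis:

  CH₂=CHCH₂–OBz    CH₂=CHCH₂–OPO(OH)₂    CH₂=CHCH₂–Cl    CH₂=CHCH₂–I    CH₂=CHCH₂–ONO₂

CH₂=CHCH₂–I > CH₂=CHCH₂–Cl > CH₂=CHCH₂–ONO₂ > CH₂=CHCH₂–OPO(OH)₂ > CH₂=CHCH₂–OBz

Identical carbon frameworks mean the comparison reduces to leaving-group quality.
Rank by basicity of the departing species: weakest base leaves most easily.
CH₂=CHCH₂–I loses I⁻: pKₐ(HI) ≈ -10
CH₂=CHCH₂–Cl loses Cl⁻: pKₐ(HCl) ≈ -7
CH₂=CHCH₂–ONO₂ loses NO₃⁻: pKₐ(HNO₃) ≈ -1.3
CH₂=CHCH₂–OPO(OH)₂ loses H₂PO₄⁻: pKₐ(H₃PO₄) ≈ 2.1
CH₂=CHCH₂–OBz loses PhCOO⁻: pKₐ(C₆H₅COOH) ≈ 4.2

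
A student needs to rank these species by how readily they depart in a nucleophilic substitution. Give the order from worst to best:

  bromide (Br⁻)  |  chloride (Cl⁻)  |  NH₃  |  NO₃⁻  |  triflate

A good leaving group is a weak base: the lower the pKₐ of its conjugate acid, the more readily it departs.
triflate: pKₐ(CF₃SO₃H (triflic acid)) ≈ -14 — charge spread over three oxygens and a CF₃ group; the premier leaving group in synthesis
bromide (Br⁻): pKₐ(HBr) ≈ -9 — weak base; good leaving group
chloride (Cl⁻): pKₐ(HCl) ≈ -7 — moderately weak base
NO₃⁻: pKₐ(HNO₃) ≈ -1.3
NH₃: pKₐ(NH₄⁺) ≈ 9.2 — neutral but moderately basic; leaves from R–NH₃⁺
The question asks for worst first, so the sequence is read in increasing leaving-group ability.

NH₃ < NO₃⁻ < chloride (Cl⁻) < bromide (Br⁻) < triflate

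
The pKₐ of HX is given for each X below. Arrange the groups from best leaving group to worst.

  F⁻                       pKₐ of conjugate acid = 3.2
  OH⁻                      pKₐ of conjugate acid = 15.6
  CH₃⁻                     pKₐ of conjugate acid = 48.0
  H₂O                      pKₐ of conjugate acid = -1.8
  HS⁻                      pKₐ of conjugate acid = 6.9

Lower conjugate-acid pKₐ ⇒ weaker base ⇒ better leaving group.
Sorting by the given values: H₂O (-1.8), F⁻ (3.2), HS⁻ (6.9), OH⁻ (15.6), CH₃⁻ (48.0).

H₂O > F⁻ > HS⁻ > OH⁻ > CH₃⁻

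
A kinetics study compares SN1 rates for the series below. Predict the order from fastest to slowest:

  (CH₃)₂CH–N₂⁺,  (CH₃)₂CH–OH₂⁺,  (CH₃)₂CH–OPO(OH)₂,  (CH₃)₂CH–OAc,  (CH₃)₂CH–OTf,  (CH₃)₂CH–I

Same R in every case — rank the leaving groups.
A good leaving group is a weak base: the lower the pKₐ of its conjugate acid, the more readily it departs.
(CH₃)₂CH–N₂⁺ loses N₂: no meaningful conjugate acid; N₂ departs as an exceptionally stable neutral molecule
(CH₃)₂CH–OTf loses OTf⁻: pKₐ(CF₃SO₃H (triflic acid)) ≈ -14
(CH₃)₂CH–I loses I⁻: pKₐ(HI) ≈ -10
(CH₃)₂CH–OH₂⁺ loses H₂O: pKₐ(H₃O⁺) ≈ -1.7
(CH₃)₂CH–OPO(OH)₂ loses H₂PO₄⁻: pKₐ(H₃PO₄) ≈ 2.1
(CH₃)₂CH–OAc loses AcO⁻: pKₐ(CH₃COOH) ≈ 4.8

(CH₃)₂CH–N₂⁺ > (CH₃)₂CH–OTf > (CH₃)₂CH–I > (CH₃)₂CH–OH₂⁺ > (CH₃)₂CH–OPO(OH)₂ > (CH₃)₂CH–OAc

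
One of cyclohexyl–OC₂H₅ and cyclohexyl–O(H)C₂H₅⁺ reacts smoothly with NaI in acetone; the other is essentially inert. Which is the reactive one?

From cyclohexyl–OC₂H₅ the departing group would be CH₃CH₂O⁻ (pKₐ(CH₃CH₂OH) ≈ 16). Strong base; alkoxides do not leave unassisted.
From cyclohexyl–O(H)C₂H₅⁺ the leaving group is R'OH (pKₐ(R'OH₂⁺) ≈ -2.4). Neutral; leaves from a protonated ether (an oxonium ion, R–O(H)R'⁺).
(In practice cyclohexyl–O(H)C₂H₅⁺ is made from cyclohexyl–OC₂H₅ by protonation with concentrated HBr, allowing neutral ethanol, rather than ethoxide, to depart.)

cyclohexyl–O(H)C₂H₅⁺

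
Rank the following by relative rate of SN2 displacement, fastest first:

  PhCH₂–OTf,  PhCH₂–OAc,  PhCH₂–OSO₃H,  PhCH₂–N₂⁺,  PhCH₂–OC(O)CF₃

PhCH₂–N₂⁺ > PhCH₂–OTf > PhCH₂–OSO₃H > PhCH₂–OC(O)CF₃ > PhCH₂–OAc

Same R in every case — rank the leaving groups.
A good leaving group is a weak base: the lower the pKₐ of its conjugate acid, the more readily it departs.
PhCH₂–N₂⁺ loses N₂: no meaningful conjugate acid; N₂ departs as an exceptionally stable neutral molecule
PhCH₂–OTf loses OTf⁻: pKₐ(CF₃SO₃H (triflic acid)) ≈ -14
PhCH₂–OSO₃H loses HSO₄⁻: pKₐ(H₂SO₄) ≈ -3
PhCH₂–OC(O)CF₃ loses CF₃COO⁻: pKₐ(CF₃COOH) ≈ 0.2
PhCH₂–OAc loses AcO⁻: pKₐ(CH₃COOH) ≈ 4.8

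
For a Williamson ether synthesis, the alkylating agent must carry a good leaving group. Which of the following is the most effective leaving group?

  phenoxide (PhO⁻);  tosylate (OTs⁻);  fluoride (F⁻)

Rank by basicity of the departing species: weakest base leaves most easily.
tosylate (OTs⁻): pKₐ(p-CH₃C₆H₄SO₃H (TsOH)) ≈ -2.8
fluoride (F⁻): pKₐ(HF) ≈ 3.2
phenoxide (PhO⁻): pKₐ(C₆H₅OH (phenol)) ≈ 10

tosylate (OTs⁻)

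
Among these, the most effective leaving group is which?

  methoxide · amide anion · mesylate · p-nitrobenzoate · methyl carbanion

Leaving-group ability tracks the stability of the departed species; conjugate-acid pKₐ is the usual yardstick (lower pKₐ → better LG).
mesylate: pKₐ(CH₃SO₃H (MsOH)) ≈ -1.9
p-nitrobenzoate: pKₐ(p-nitrobenzoic acid) ≈ 3.4
methoxide: pKₐ(CH₃OH) ≈ 15.5
amide anion: pKₐ(NH₃) ≈ 38
methyl carbanion: pKₐ(CH₄) ≈ 48

mesylate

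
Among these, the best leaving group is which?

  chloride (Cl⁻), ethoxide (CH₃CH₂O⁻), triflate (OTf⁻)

Rank by basicity of the departing species: weakest base leaves most easily.
triflate (OTf⁻): pKₐ(CF₃SO₃H (triflic acid)) ≈ -14
chloride (Cl⁻): pKₐ(HCl) ≈ -7
ethoxide (CH₃CH₂O⁻): pKₐ(CH₃CH₂OH) ≈ 16

triflate (OTf⁻)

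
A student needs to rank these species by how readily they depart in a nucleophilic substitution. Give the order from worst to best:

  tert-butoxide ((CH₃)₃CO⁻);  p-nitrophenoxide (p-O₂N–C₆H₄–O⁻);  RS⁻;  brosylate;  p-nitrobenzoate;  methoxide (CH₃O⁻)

A good leaving group is a weak base: the lower the pKₐ of its conjugate acid, the more readily it departs.
brosylate: pKₐ(p-BrC₆H₄SO₃H) ≈ -2.8 — arenesulfonate with a p-bromo substituent
p-nitrobenzoate: pKₐ(p-nitrobenzoic acid) ≈ 3.4 — electron-withdrawing nitro group stabilises the carboxylate
p-nitrophenoxide (p-O₂N–C₆H₄–O⁻): pKₐ(p-nitrophenol) ≈ 7.2 — nitro group delocalises the charge; the classic chromogenic LG
RS⁻: pKₐ(RSH (a thiol)) ≈ 10.5 — moderately basic; rarely leaves without activation
methoxide (CH₃O⁻): pKₐ(CH₃OH) ≈ 15.5 — strong base; alkoxides do not leave unassisted
tert-butoxide ((CH₃)₃CO⁻): pKₐ(t-BuOH) ≈ 18 — bulky, strongly basic alkoxide
Listed from poorest to best leaving group as asked.

tert-butoxide ((CH₃)₃CO⁻) < methoxide (CH₃O⁻) < RS⁻ < p-nitrophenoxide (p-O₂N–C₆H₄–O⁻) < p-nitrobenzoate < brosylate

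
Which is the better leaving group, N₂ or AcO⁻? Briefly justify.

N₂

N₂ is the better leaving group.
N₂ is the ultimate leaving group — it departs as an exceptionally stable neutral molecule, whereas AcO⁻ (pKₐ(CH₃COOH) ≈ 4.8) is far more basic.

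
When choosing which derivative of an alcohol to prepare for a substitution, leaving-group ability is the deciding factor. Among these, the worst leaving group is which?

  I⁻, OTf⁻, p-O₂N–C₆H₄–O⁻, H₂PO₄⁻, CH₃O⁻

CH₃O⁻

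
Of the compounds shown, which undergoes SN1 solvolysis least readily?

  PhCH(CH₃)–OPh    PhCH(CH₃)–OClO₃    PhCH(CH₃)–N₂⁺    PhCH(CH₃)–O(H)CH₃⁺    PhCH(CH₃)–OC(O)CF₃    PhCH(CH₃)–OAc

PhCH(CH₃)–OPh

With the same alkyl group throughout, only the leaving group differentiates the rates.
Leaving-group ability tracks the stability of the departed species; conjugate-acid pKₐ is the usual yardstick (lower pKₐ → better LG).
PhCH(CH₃)–N₂⁺ loses N₂: no meaningful conjugate acid; N₂ departs as an exceptionally stable neutral molecule
PhCH(CH₃)–OClO₃ loses ClO₄⁻: pKₐ(HClO₄) ≈ -10
PhCH(CH₃)–O(H)CH₃⁺ loses R'OH: pKₐ(R'OH₂⁺) ≈ -2.4
PhCH(CH₃)–OC(O)CF₃ loses CF₃COO⁻: pKₐ(CF₃COOH) ≈ 0.2
PhCH(CH₃)–OAc loses AcO⁻: pKₐ(CH₃COOH) ≈ 4.8
PhCH(CH₃)–OPh loses PhO⁻: pKₐ(C₆H₅OH (phenol)) ≈ 10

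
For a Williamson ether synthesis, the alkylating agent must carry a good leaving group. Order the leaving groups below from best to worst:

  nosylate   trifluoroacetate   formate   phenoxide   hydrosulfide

nosylate > trifluoroacetate > formate > hydrosulfide > phenoxide

nosylate: pKₐ(p-O₂NC₆H₄SO₃H) ≈ -3.5 — p-nitro group further stabilises the sulfonate
trifluoroacetate: pKₐ(CF₃COOH) ≈ 0.2
formate: pKₐ(HCOOH) ≈ 3.8
hydrosulfide: pKₐ(H₂S) ≈ 7 — larger and more polarisable than the oxygen analogue
phenoxide: pKₐ(C₆H₅OH (phenol)) ≈ 10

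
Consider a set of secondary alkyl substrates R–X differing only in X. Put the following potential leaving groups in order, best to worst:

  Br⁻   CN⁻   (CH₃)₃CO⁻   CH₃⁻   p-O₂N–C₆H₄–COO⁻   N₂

Leaving-group ability tracks the stability of the departed species; conjugate-acid pKₐ is the usual yardstick (lower pKₐ → better LG).
N₂: no meaningful conjugate acid; N₂ departs as an exceptionally stable neutral molecule
Br⁻: pKₐ(HBr) ≈ -9
p-O₂N–C₆H₄–COO⁻: pKₐ(p-nitrobenzoic acid) ≈ 3.4
CN⁻: pKₐ(HCN) ≈ 9.2
(CH₃)₃CO⁻: pKₐ(t-BuOH) ≈ 18
CH₃⁻: pKₐ(CH₄) ≈ 48

N₂ > Br⁻ > p-O₂N–C₆H₄–COO⁻ > CN⁻ > (CH₃)₃CO⁻ > CH₃⁻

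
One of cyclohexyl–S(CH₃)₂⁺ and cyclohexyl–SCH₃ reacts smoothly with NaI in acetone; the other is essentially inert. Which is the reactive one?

cyclohexyl–S(CH₃)₂⁺

From cyclohexyl–SCH₃ the departing group would be RS⁻ (pKₐ(RSH (a thiol)) ≈ 10.5). Moderately basic; rarely leaves without activation.
From cyclohexyl–S(CH₃)₂⁺ the leaving group is SR'₂ (pKₐ(R'₂SH⁺) ≈ -7). Neutral; leaves from a sulfonium salt (R–SR'₂⁺).
(In practice cyclohexyl–S(CH₃)₂⁺ is made from cyclohexyl–SCH₃ by S-methylation with CH₃I, allowing neutral dimethyl sulfide, rather than methanethiolate, to depart.)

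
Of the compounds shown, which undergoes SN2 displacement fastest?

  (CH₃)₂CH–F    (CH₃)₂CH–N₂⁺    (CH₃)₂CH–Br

(CH₃)₂CH–N₂⁺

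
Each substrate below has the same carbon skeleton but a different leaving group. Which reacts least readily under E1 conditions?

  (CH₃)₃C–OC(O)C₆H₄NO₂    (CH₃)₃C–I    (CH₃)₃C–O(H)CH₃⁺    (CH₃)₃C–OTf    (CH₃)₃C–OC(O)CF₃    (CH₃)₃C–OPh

With the same alkyl group throughout, only the leaving group differentiates the rates.
Rank by basicity of the departing species: weakest base leaves most easily.
(CH₃)₃C–OTf loses OTf⁻: pKₐ(CF₃SO₃H (triflic acid)) ≈ -14
(CH₃)₃C–I loses I⁻: pKₐ(HI) ≈ -10
(CH₃)₃C–O(H)CH₃⁺ loses R'OH: pKₐ(R'OH₂⁺) ≈ -2.4
(CH₃)₃C–OC(O)CF₃ loses CF₃COO⁻: pKₐ(CF₃COOH) ≈ 0.2
(CH₃)₃C–OC(O)C₆H₄NO₂ loses p-O₂N–C₆H₄–COO⁻: pKₐ(p-nitrobenzoic acid) ≈ 3.4
(CH₃)₃C–OPh loses PhO⁻: pKₐ(C₆H₅OH (phenol)) ≈ 10

(CH₃)₃C–OPh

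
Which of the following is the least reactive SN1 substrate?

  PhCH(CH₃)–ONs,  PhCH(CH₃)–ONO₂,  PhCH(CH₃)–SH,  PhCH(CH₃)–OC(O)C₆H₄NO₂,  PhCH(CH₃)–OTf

PhCH(CH₃)–SH

With the same alkyl group throughout, only the leaving group differentiates the rates.
Rank by basicity of the departing species: weakest base leaves most easily.
PhCH(CH₃)–OTf loses OTf⁻: pKₐ(CF₃SO₃H (triflic acid)) ≈ -14
PhCH(CH₃)–ONs loses ONs⁻: pKₐ(p-O₂NC₆H₄SO₃H) ≈ -3.5
PhCH(CH₃)–ONO₂ loses NO₃⁻: pKₐ(HNO₃) ≈ -1.3
PhCH(CH₃)–OC(O)C₆H₄NO₂ loses p-O₂N–C₆H₄–COO⁻: pKₐ(p-nitrobenzoic acid) ≈ 3.4
PhCH(CH₃)–SH loses HS⁻: pKₐ(H₂S) ≈ 7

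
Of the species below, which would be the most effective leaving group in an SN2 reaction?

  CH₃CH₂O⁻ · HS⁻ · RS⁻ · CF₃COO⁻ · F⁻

A good leaving group is a weak base: the lower the pKₐ of its conjugate acid, the more readily it departs.
CF₃COO⁻: pKₐ(CF₃COOH) ≈ 0.2
F⁻: pKₐ(HF) ≈ 3.2
HS⁻: pKₐ(H₂S) ≈ 7
RS⁻: pKₐ(RSH (a thiol)) ≈ 10.5
CH₃CH₂O⁻: pKₐ(CH₃CH₂OH) ≈ 16

CF₃COO⁻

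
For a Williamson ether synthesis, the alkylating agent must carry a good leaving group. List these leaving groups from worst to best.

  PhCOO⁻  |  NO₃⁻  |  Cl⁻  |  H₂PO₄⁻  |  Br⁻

PhCOO⁻ < H₂PO₄⁻ < NO₃⁻ < Cl⁻ < Br⁻

Br⁻: pKₐ(HBr) ≈ -9
Cl⁻: pKₐ(HCl) ≈ -7
NO₃⁻: pKₐ(HNO₃) ≈ -1.3
H₂PO₄⁻: pKₐ(H₃PO₄) ≈ 2.1
PhCOO⁻: pKₐ(C₆H₅COOH) ≈ 4.2
Reversing gives the worst-to-best order requested.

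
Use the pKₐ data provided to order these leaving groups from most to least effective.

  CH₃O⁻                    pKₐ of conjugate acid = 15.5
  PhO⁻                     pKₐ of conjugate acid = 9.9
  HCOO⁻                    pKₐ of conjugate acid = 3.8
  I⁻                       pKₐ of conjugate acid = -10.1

Lower conjugate-acid pKₐ ⇒ weaker base ⇒ better leaving group.
Sorting by the given values: I⁻ (-10.1), HCOO⁻ (3.8), PhO⁻ (9.9), CH₃O⁻ (15.5).

I⁻ > HCOO⁻ > PhO⁻ > CH₃O⁻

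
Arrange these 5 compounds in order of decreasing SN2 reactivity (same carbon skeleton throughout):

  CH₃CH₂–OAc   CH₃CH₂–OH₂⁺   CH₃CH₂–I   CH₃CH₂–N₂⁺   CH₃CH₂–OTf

CH₃CH₂–N₂⁺ > CH₃CH₂–OTf > CH₃CH₂–I > CH₃CH₂–OH₂⁺ > CH₃CH₂–OAc

Same R in every case — rank the leaving groups.
Leaving-group ability tracks the stability of the departed species; conjugate-acid pKₐ is the usual yardstick (lower pKₐ → better LG).
CH₃CH₂–N₂⁺ loses N₂: no meaningful conjugate acid; N₂ departs as an exceptionally stable neutral molecule
CH₃CH₂–OTf loses OTf⁻: pKₐ(CF₃SO₃H (triflic acid)) ≈ -14
CH₃CH₂–I loses I⁻: pKₐ(HI) ≈ -10
CH₃CH₂–OH₂⁺ loses H₂O: pKₐ(H₃O⁺) ≈ -1.7
CH₃CH₂–OAc loses AcO⁻: pKₐ(CH₃COOH) ≈ 4.8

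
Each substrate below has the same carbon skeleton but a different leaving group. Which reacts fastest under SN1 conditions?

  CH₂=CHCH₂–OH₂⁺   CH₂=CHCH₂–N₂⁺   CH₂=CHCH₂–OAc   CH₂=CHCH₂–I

CH₂=CHCH₂–N₂⁺

Same R in every case — rank the leaving groups.
Leaving-group ability tracks the stability of the departed species; conjugate-acid pKₐ is the usual yardstick (lower pKₐ → better LG).
CH₂=CHCH₂–N₂⁺ loses N₂: no meaningful conjugate acid; N₂ departs as an exceptionally stable neutral molecule
CH₂=CHCH₂–I loses I⁻: pKₐ(HI) ≈ -10
CH₂=CHCH₂–OH₂⁺ loses H₂O: pKₐ(H₃O⁺) ≈ -1.7
CH₂=CHCH₂–OAc loses AcO⁻: pKₐ(CH₃COOH) ≈ 4.8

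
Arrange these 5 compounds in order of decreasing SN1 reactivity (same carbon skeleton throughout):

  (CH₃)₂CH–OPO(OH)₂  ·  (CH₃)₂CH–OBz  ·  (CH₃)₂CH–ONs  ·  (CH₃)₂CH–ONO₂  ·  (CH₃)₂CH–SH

Same R in every case — rank the leaving groups.
A good leaving group is a weak base: the lower the pKₐ of its conjugate acid, the more readily it departs.
(CH₃)₂CH–ONs loses ONs⁻: pKₐ(p-O₂NC₆H₄SO₃H) ≈ -3.5
(CH₃)₂CH–ONO₂ loses NO₃⁻: pKₐ(HNO₃) ≈ -1.3
(CH₃)₂CH–OPO(OH)₂ loses H₂PO₄⁻: pKₐ(H₃PO₄) ≈ 2.1
(CH₃)₂CH–OBz loses PhCOO⁻: pKₐ(C₆H₅COOH) ≈ 4.2
(CH₃)₂CH–SH loses HS⁻: pKₐ(H₂S) ≈ 7

(CH₃)₂CH–ONs > (CH₃)₂CH–ONO₂ > (CH₃)₂CH–OPO(OH)₂ > (CH₃)₂CH–OBz > (CH₃)₂CH–SH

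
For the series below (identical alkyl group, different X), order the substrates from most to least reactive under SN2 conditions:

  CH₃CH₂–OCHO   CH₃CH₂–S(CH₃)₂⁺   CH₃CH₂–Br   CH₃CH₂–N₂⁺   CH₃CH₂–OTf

CH₃CH₂–N₂⁺ > CH₃CH₂–OTf > CH₃CH₂–Br > CH₃CH₂–S(CH₃)₂⁺ > CH₃CH₂–OCHO

Same R in every case — rank the leaving groups.
A good leaving group is a weak base: the lower the pKₐ of its conjugate acid, the more readily it departs.
CH₃CH₂–N₂⁺ loses N₂: no meaningful conjugate acid; N₂ departs as an exceptionally stable neutral molecule
CH₃CH₂–OTf loses OTf⁻: pKₐ(CF₃SO₃H (triflic acid)) ≈ -14
CH₃CH₂–Br loses Br⁻: pKₐ(HBr) ≈ -9
CH₃CH₂–S(CH₃)₂⁺ loses SR'₂: pKₐ(R'₂SH⁺) ≈ -7
CH₃CH₂–OCHO loses HCOO⁻: pKₐ(HCOOH) ≈ 3.8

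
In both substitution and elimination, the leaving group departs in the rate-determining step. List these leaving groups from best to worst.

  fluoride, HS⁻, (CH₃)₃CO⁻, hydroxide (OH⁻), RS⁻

The more stable X⁻ (or X) is on its own — i.e. the weaker a base it is — the better a leaving group it makes.
fluoride: pKₐ(HF) ≈ 3.2
HS⁻: pKₐ(H₂S) ≈ 7
RS⁻: pKₐ(RSH (a thiol)) ≈ 10.5
hydroxide (OH⁻): pKₐ(H₂O) ≈ 15.7
(CH₃)₃CO⁻: pKₐ(t-BuOH) ≈ 18

fluoride > HS⁻ > RS⁻ > hydroxide (OH⁻) > (CH₃)₃CO⁻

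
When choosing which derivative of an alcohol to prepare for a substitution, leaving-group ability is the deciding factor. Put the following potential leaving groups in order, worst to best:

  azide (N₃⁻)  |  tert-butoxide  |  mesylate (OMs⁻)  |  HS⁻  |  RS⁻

Rank by basicity of the departing species: weakest base leaves most easily.
mesylate (OMs⁻): pKₐ(CH₃SO₃H (MsOH)) ≈ -1.9
azide (N₃⁻): pKₐ(HN₃) ≈ 4.7
HS⁻: pKₐ(H₂S) ≈ 7
RS⁻: pKₐ(RSH (a thiol)) ≈ 10.5
tert-butoxide: pKₐ(t-BuOH) ≈ 18 — bulky, strongly basic alkoxide
Listed from poorest to best leaving group as asked.

tert-butoxide < RS⁻ < HS⁻ < azide (N₃⁻) < mesylate (OMs⁻)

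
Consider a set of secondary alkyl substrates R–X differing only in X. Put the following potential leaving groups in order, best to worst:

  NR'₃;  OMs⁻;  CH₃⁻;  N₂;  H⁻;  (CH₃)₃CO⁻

N₂ > OMs⁻ > NR'₃ > (CH₃)₃CO⁻ > H⁻ > CH₃⁻

Leaving-group ability tracks the stability of the departed species; conjugate-acid pKₐ is the usual yardstick (lower pKₐ → better LG).
N₂: no meaningful conjugate acid; N₂ departs as an exceptionally stable neutral molecule
OMs⁻: pKₐ(CH₃SO₃H (MsOH)) ≈ -1.9
NR'₃: pKₐ(R'₃NH⁺) ≈ 10.7
(CH₃)₃CO⁻: pKₐ(t-BuOH) ≈ 18
H⁻: pKₐ(H₂) ≈ 36
CH₃⁻: pKₐ(CH₄) ≈ 48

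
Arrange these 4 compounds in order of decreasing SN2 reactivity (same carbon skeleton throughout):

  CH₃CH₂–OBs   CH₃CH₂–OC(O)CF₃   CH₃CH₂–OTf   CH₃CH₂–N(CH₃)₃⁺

Identical carbon frameworks mean the comparison reduces to leaving-group quality.
Leaving-group ability tracks the stability of the departed species; conjugate-acid pKₐ is the usual yardstick (lower pKₐ → better LG).
CH₃CH₂–OTf loses OTf⁻: pKₐ(CF₃SO₃H (triflic acid)) ≈ -14
CH₃CH₂–OBs loses OBs⁻: pKₐ(p-BrC₆H₄SO₃H) ≈ -2.8
CH₃CH₂–OC(O)CF₃ loses CF₃COO⁻: pKₐ(CF₃COOH) ≈ 0.2
CH₃CH₂–N(CH₃)₃⁺ loses NR'₃: pKₐ(R'₃NH⁺) ≈ 10.7

CH₃CH₂–OTf > CH₃CH₂–OBs > CH₃CH₂–OC(O)CF₃ > CH₃CH₂–N(CH₃)₃⁺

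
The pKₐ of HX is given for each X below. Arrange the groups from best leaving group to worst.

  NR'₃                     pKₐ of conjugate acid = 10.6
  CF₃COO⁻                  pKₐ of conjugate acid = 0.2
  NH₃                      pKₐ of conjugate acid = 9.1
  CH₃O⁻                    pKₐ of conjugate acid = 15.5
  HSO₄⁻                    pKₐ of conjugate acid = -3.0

HSO₄⁻ > CF₃COO⁻ > NH₃ > NR'₃ > CH₃O⁻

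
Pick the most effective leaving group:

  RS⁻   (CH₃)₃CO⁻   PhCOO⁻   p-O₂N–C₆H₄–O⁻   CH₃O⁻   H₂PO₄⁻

H₂PO₄⁻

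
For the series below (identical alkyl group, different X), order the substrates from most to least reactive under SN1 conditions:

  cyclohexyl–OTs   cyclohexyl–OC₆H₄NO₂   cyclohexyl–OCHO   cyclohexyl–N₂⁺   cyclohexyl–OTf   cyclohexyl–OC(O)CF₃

Same R in every case — rank the leaving groups.
Leaving-group ability tracks the stability of the departed species; conjugate-acid pKₐ is the usual yardstick (lower pKₐ → better LG).
cyclohexyl–N₂⁺ loses N₂: no meaningful conjugate acid; N₂ departs as an exceptionally stable neutral molecule
cyclohexyl–OTf loses OTf⁻: pKₐ(CF₃SO₃H (triflic acid)) ≈ -14
cyclohexyl–OTs loses OTs⁻: pKₐ(p-CH₃C₆H₄SO₃H (TsOH)) ≈ -2.8
cyclohexyl–OC(O)CF₃ loses CF₃COO⁻: pKₐ(CF₃COOH) ≈ 0.2
cyclohexyl–OCHO loses HCOO⁻: pKₐ(HCOOH) ≈ 3.8
cyclohexyl–OC₆H₄NO₂ loses p-O₂N–C₆H₄–O⁻: pKₐ(p-nitrophenol) ≈ 7.2

cyclohexyl–N₂⁺ > cyclohexyl–OTf > cyclohexyl–OTs > cyclohexyl–OC(O)CF₃ > cyclohexyl–OCHO > cyclohexyl–OC₆H₄NO₂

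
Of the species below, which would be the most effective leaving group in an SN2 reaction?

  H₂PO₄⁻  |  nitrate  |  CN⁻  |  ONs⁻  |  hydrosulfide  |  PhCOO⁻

Rank by basicity of the departing species: weakest base leaves most easily.
ONs⁻: pKₐ(p-O₂NC₆H₄SO₃H) ≈ -3.5
nitrate: pKₐ(HNO₃) ≈ -1.3
H₂PO₄⁻: pKₐ(H₃PO₄) ≈ 2.1
PhCOO⁻: pKₐ(C₆H₅COOH) ≈ 4.2
hydrosulfide: pKₐ(H₂S) ≈ 7
CN⁻: pKₐ(HCN) ≈ 9.2

ONs⁻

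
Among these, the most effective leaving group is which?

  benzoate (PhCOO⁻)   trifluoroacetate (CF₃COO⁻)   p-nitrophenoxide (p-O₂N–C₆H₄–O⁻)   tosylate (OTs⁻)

The more stable X⁻ (or X) is on its own — i.e. the weaker a base it is — the better a leaving group it makes.
tosylate (OTs⁻): pKₐ(p-CH₃C₆H₄SO₃H (TsOH)) ≈ -2.8
trifluoroacetate (CF₃COO⁻): pKₐ(CF₃COOH) ≈ 0.2
benzoate (PhCOO⁻): pKₐ(C₆H₅COOH) ≈ 4.2
p-nitrophenoxide (p-O₂N–C₆H₄–O⁻): pKₐ(p-nitrophenol) ≈ 7.2

tosylate (OTs⁻)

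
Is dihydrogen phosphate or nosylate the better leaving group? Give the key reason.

nosylate is the better leaving group.
pKₐ(p-O₂NC₆H₄SO₃H) ≈ -3.5 versus pKₐ(H₃PO₄) ≈ 2.1: nosylate is the much weaker base.
P-nitro group further stabilises the sulfonate.

nosylate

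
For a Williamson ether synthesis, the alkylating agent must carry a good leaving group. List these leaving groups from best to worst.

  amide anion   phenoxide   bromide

bromide > phenoxide > amide anion

Leaving-group ability tracks the stability of the departed species; conjugate-acid pKₐ is the usual yardstick (lower pKₐ → better LG).
bromide: pKₐ(HBr) ≈ -9 — weak base; good leaving group
phenoxide: pKₐ(C₆H₅OH (phenol)) ≈ 10
amide anion: pKₐ(NH₃) ≈ 38 — extremely strong base; never a leaving group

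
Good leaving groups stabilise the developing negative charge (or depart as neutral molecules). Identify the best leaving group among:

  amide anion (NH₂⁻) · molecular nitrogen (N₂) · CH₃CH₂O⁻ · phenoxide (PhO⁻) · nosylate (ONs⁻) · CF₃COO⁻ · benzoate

molecular nitrogen (N₂)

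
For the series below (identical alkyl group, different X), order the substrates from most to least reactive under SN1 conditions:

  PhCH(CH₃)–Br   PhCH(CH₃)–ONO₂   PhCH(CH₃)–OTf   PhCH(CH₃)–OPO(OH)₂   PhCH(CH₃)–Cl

With the same alkyl group throughout, only the leaving group differentiates the rates.
Leaving-group ability tracks the stability of the departed species; conjugate-acid pKₐ is the usual yardstick (lower pKₐ → better LG).
PhCH(CH₃)–OTf loses OTf⁻: pKₐ(CF₃SO₃H (triflic acid)) ≈ -14
PhCH(CH₃)–Br loses Br⁻: pKₐ(HBr) ≈ -9
PhCH(CH₃)–Cl loses Cl⁻: pKₐ(HCl) ≈ -7
PhCH(CH₃)–ONO₂ loses NO₃⁻: pKₐ(HNO₃) ≈ -1.3
PhCH(CH₃)–OPO(OH)₂ loses H₂PO₄⁻: pKₐ(H₃PO₄) ≈ 2.1

PhCH(CH₃)–OTf > PhCH(CH₃)–Br > PhCH(CH₃)–Cl > PhCH(CH₃)–ONO₂ > PhCH(CH₃)–OPO(OH)₂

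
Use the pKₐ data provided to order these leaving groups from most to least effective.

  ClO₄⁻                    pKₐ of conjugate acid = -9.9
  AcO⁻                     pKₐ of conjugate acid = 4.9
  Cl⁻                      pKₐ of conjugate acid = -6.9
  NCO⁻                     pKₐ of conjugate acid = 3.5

ClO₄⁻ > Cl⁻ > NCO⁻ > AcO⁻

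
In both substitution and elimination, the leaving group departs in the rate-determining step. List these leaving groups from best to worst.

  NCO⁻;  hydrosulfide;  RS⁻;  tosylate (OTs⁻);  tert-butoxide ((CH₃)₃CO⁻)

A good leaving group is a weak base: the lower the pKₐ of its conjugate acid, the more readily it departs.
tosylate (OTs⁻): pKₐ(p-CH₃C₆H₄SO₃H (TsOH)) ≈ -2.8
NCO⁻: pKₐ(HOCN) ≈ 3.5 — resonance between N and O
hydrosulfide: pKₐ(H₂S) ≈ 7 — larger and more polarisable than the oxygen analogue
RS⁻: pKₐ(RSH (a thiol)) ≈ 10.5 — moderately basic; rarely leaves without activation
tert-butoxide ((CH₃)₃CO⁻): pKₐ(t-BuOH) ≈ 18 — bulky, strongly basic alkoxide

tosylate (OTs⁻) > NCO⁻ > hydrosulfide > RS⁻ > tert-butoxide ((CH₃)₃CO⁻)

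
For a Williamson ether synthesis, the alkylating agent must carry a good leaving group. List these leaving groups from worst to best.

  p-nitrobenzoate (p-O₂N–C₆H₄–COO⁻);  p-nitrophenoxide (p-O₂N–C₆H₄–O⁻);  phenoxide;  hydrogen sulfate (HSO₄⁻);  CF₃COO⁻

hydrogen sulfate (HSO₄⁻): pKₐ(H₂SO₄) ≈ -3 — conjugate base of a strong mineral acid
CF₃COO⁻: pKₐ(CF₃COOH) ≈ 0.2
p-nitrobenzoate (p-O₂N–C₆H₄–COO⁻): pKₐ(p-nitrobenzoic acid) ≈ 3.4
p-nitrophenoxide (p-O₂N–C₆H₄–O⁻): pKₐ(p-nitrophenol) ≈ 7.2 — nitro group delocalises the charge; the classic chromogenic LG
phenoxide: pKₐ(C₆H₅OH (phenol)) ≈ 10 — resonance into the ring helps, but still a poor LG
Reversing gives the worst-to-best order requested.

phenoxide < p-nitrophenoxide (p-O₂N–C₆H₄–O⁻) < p-nitrobenzoate (p-O₂N–C₆H₄–COO⁻) < CF₃COO⁻ < hydrogen sulfate (HSO₄⁻)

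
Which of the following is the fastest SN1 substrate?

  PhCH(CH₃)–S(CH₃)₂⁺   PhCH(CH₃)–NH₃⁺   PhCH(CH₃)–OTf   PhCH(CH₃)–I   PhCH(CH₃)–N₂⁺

PhCH(CH₃)–N₂⁺

With the same alkyl group throughout, only the leaving group differentiates the rates.
Leaving-group ability tracks the stability of the departed species; conjugate-acid pKₐ is the usual yardstick (lower pKₐ → better LG).
PhCH(CH₃)–N₂⁺ loses N₂: no meaningful conjugate acid; N₂ departs as an exceptionally stable neutral molecule
PhCH(CH₃)–OTf loses OTf⁻: pKₐ(CF₃SO₃H (triflic acid)) ≈ -14
PhCH(CH₃)–I loses I⁻: pKₐ(HI) ≈ -10
PhCH(CH₃)–S(CH₃)₂⁺ loses SR'₂: pKₐ(R'₂SH⁺) ≈ -7
PhCH(CH₃)–NH₃⁺ loses NH₃: pKₐ(NH₄⁺) ≈ 9.2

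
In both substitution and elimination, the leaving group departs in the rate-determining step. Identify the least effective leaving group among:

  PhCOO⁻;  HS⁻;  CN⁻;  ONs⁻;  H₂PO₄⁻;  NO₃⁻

A good leaving group is a weak base: the lower the pKₐ of its conjugate acid, the more readily it departs.
ONs⁻: pKₐ(p-O₂NC₆H₄SO₃H) ≈ -3.5
NO₃⁻: pKₐ(HNO₃) ≈ -1.3
H₂PO₄⁻: pKₐ(H₃PO₄) ≈ 2.1
PhCOO⁻: pKₐ(C₆H₅COOH) ≈ 4.2
HS⁻: pKₐ(H₂S) ≈ 7
CN⁻: pKₐ(HCN) ≈ 9.2

CN⁻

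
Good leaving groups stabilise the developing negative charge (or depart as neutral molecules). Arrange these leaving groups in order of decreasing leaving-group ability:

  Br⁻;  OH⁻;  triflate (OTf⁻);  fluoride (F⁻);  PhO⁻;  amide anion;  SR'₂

triflate (OTf⁻): pKₐ(CF₃SO₃H (triflic acid)) ≈ -14 — charge spread over three oxygens and a CF₃ group; the premier leaving group in synthesis
Br⁻: pKₐ(HBr) ≈ -9 — weak base; good leaving group
SR'₂: pKₐ(R'₂SH⁺) ≈ -7
fluoride (F⁻): pKₐ(HF) ≈ 3.2 — small and strongly basic; the poor halide leaving group
PhO⁻: pKₐ(C₆H₅OH (phenol)) ≈ 10
OH⁻: pKₐ(H₂O) ≈ 15.7
amide anion: pKₐ(NH₃) ≈ 38

triflate (OTf⁻) > Br⁻ > SR'₂ > fluoride (F⁻) > PhO⁻ > OH⁻ > amide anion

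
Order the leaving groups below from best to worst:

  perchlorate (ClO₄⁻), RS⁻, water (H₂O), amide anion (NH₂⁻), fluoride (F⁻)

Leaving-group ability tracks the stability of the departed species; conjugate-acid pKₐ is the usual yardstick (lower pKₐ → better LG).
perchlorate (ClO₄⁻): pKₐ(HClO₄) ≈ -10
water (H₂O): pKₐ(H₃O⁺) ≈ -1.7 — neutral; leaves from a protonated alcohol (R–OH₂⁺)
fluoride (F⁻): pKₐ(HF) ≈ 3.2 — small and strongly basic; the poor halide leaving group
RS⁻: pKₐ(RSH (a thiol)) ≈ 10.5
amide anion (NH₂⁻): pKₐ(NH₃) ≈ 38 — extremely strong base; never a leaving group

perchlorate (ClO₄⁻) > water (H₂O) > fluoride (F⁻) > RS⁻ > amide anion (NH₂⁻)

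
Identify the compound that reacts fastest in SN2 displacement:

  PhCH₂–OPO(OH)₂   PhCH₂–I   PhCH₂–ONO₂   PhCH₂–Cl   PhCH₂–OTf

PhCH₂–OTf

Identical carbon frameworks mean the comparison reduces to leaving-group quality.
Leaving-group ability tracks the stability of the departed species; conjugate-acid pKₐ is the usual yardstick (lower pKₐ → better LG).
PhCH₂–OTf loses OTf⁻: pKₐ(CF₃SO₃H (triflic acid)) ≈ -14
PhCH₂–I loses I⁻: pKₐ(HI) ≈ -10
PhCH₂–Cl loses Cl⁻: pKₐ(HCl) ≈ -7
PhCH₂–ONO₂ loses NO₃⁻: pKₐ(HNO₃) ≈ -1.3
PhCH₂–OPO(OH)₂ loses H₂PO₄⁻: pKₐ(H₃PO₄) ≈ 2.1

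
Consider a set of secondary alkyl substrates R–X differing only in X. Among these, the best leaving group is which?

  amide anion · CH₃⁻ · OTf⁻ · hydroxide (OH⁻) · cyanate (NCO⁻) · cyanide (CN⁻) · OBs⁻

OTf⁻

The more stable X⁻ (or X) is on its own — i.e. the weaker a base it is — the better a leaving group it makes.
OTf⁻: pKₐ(CF₃SO₃H (triflic acid)) ≈ -14
OBs⁻: pKₐ(p-BrC₆H₄SO₃H) ≈ -2.8
cyanate (NCO⁻): pKₐ(HOCN) ≈ 3.5
cyanide (CN⁻): pKₐ(HCN) ≈ 9.2
hydroxide (OH⁻): pKₐ(H₂O) ≈ 15.7
amide anion: pKₐ(NH₃) ≈ 38
CH₃⁻: pKₐ(CH₄) ≈ 48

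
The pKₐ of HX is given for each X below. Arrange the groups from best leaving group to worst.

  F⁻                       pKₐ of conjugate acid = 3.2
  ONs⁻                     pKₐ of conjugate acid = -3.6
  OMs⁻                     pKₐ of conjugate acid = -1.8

ONs⁻ > OMs⁻ > F⁻

Lower conjugate-acid pKₐ ⇒ weaker base ⇒ better leaving group.
Sorting by the given values: ONs⁻ (-3.6), OMs⁻ (-1.8), F⁻ (3.2).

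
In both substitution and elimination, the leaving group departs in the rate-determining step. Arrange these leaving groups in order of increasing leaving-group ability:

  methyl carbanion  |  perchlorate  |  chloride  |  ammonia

The more stable X⁻ (or X) is on its own — i.e. the weaker a base it is — the better a leaving group it makes.
perchlorate: pKₐ(HClO₄) ≈ -10
chloride: pKₐ(HCl) ≈ -7
ammonia: pKₐ(NH₄⁺) ≈ 9.2
methyl carbanion: pKₐ(CH₄) ≈ 48
Reversing gives the worst-to-best order requested.

methyl carbanion < ammonia < chloride < perchlorate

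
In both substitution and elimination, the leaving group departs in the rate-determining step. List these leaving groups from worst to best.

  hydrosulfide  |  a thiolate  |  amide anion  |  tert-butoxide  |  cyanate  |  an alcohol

A good leaving group is a weak base: the lower the pKₐ of its conjugate acid, the more readily it departs.
an alcohol: pKₐ(R'OH₂⁺) ≈ -2.4
cyanate: pKₐ(HOCN) ≈ 3.5
hydrosulfide: pKₐ(H₂S) ≈ 7
a thiolate: pKₐ(RSH (a thiol)) ≈ 10.5
tert-butoxide: pKₐ(t-BuOH) ≈ 18
amide anion: pKₐ(NH₃) ≈ 38
Listed from poorest to best leaving group as asked.

amide anion < tert-butoxide < a thiolate < hydrosulfide < cyanate < an alcohol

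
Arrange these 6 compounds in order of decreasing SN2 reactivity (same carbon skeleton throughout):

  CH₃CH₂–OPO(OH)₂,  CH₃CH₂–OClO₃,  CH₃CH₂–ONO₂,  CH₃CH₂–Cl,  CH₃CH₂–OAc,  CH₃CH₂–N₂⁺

CH₃CH₂–N₂⁺ > CH₃CH₂–OClO₃ > CH₃CH₂–Cl > CH₃CH₂–ONO₂ > CH₃CH₂–OPO(OH)₂ > CH₃CH₂–OAc

With the same alkyl group throughout, only the leaving group differentiates the rates.
Rank by basicity of the departing species: weakest base leaves most easily.
CH₃CH₂–N₂⁺ loses N₂: no meaningful conjugate acid; N₂ departs as an exceptionally stable neutral molecule
CH₃CH₂–OClO₃ loses ClO₄⁻: pKₐ(HClO₄) ≈ -10
CH₃CH₂–Cl loses Cl⁻: pKₐ(HCl) ≈ -7
CH₃CH₂–ONO₂ loses NO₃⁻: pKₐ(HNO₃) ≈ -1.3
CH₃CH₂–OPO(OH)₂ loses H₂PO₄⁻: pKₐ(H₃PO₄) ≈ 2.1
CH₃CH₂–OAc loses AcO⁻: pKₐ(CH₃COOH) ≈ 4.8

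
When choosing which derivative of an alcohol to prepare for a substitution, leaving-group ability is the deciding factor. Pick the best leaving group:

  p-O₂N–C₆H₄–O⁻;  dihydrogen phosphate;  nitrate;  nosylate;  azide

nosylate

Rank by basicity of the departing species: weakest base leaves most easily.
nosylate: pKₐ(p-O₂NC₆H₄SO₃H) ≈ -3.5
nitrate: pKₐ(HNO₃) ≈ -1.3
dihydrogen phosphate: pKₐ(H₃PO₄) ≈ 2.1
azide: pKₐ(HN₃) ≈ 4.7
p-O₂N–C₆H₄–O⁻: pKₐ(p-nitrophenol) ≈ 7.2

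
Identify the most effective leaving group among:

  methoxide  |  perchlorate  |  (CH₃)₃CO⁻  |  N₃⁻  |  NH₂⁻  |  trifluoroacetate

perchlorate

Rank by basicity of the departing species: weakest base leaves most easily.
perchlorate: pKₐ(HClO₄) ≈ -10
trifluoroacetate: pKₐ(CF₃COOH) ≈ 0.2
N₃⁻: pKₐ(HN₃) ≈ 4.7
methoxide: pKₐ(CH₃OH) ≈ 15.5
(CH₃)₃CO⁻: pKₐ(t-BuOH) ≈ 18
NH₂⁻: pKₐ(NH₃) ≈ 38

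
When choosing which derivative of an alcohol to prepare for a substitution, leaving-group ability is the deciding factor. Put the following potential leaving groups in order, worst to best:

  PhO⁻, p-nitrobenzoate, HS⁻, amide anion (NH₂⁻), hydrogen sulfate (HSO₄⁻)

amide anion (NH₂⁻) < PhO⁻ < HS⁻ < p-nitrobenzoate < hydrogen sulfate (HSO₄⁻)

Rank by basicity of the departing species: weakest base leaves most easily.
hydrogen sulfate (HSO₄⁻): pKₐ(H₂SO₄) ≈ -3
p-nitrobenzoate: pKₐ(p-nitrobenzoic acid) ≈ 3.4 — electron-withdrawing nitro group stabilises the carboxylate
HS⁻: pKₐ(H₂S) ≈ 7 — larger and more polarisable than the oxygen analogue
PhO⁻: pKₐ(C₆H₅OH (phenol)) ≈ 10 — resonance into the ring helps, but still a poor LG
amide anion (NH₂⁻): pKₐ(NH₃) ≈ 38 — extremely strong base; never a leaving group
Listed from poorest to best leaving group as asked.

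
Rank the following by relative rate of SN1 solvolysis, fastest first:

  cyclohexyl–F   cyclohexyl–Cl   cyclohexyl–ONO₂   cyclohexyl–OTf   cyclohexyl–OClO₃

cyclohexyl–OTf > cyclohexyl–OClO₃ > cyclohexyl–Cl > cyclohexyl–ONO₂ > cyclohexyl–F

The skeletons are identical, so relative rate is governed entirely by leaving-group ability.
Leaving-group ability tracks the stability of the departed species; conjugate-acid pKₐ is the usual yardstick (lower pKₐ → better LG).
cyclohexyl–OTf loses OTf⁻: pKₐ(CF₃SO₃H (triflic acid)) ≈ -14
cyclohexyl–OClO₃ loses ClO₄⁻: pKₐ(HClO₄) ≈ -10
cyclohexyl–Cl loses Cl⁻: pKₐ(HCl) ≈ -7
cyclohexyl–ONO₂ loses NO₃⁻: pKₐ(HNO₃) ≈ -1.3
cyclohexyl–F loses F⁻: pKₐ(HF) ≈ 3.2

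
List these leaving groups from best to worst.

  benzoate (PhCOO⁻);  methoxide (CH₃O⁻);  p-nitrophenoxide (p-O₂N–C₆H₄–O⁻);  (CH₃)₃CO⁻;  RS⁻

benzoate (PhCOO⁻): pKₐ(C₆H₅COOH) ≈ 4.2
p-nitrophenoxide (p-O₂N–C₆H₄–O⁻): pKₐ(p-nitrophenol) ≈ 7.2
RS⁻: pKₐ(RSH (a thiol)) ≈ 10.5
methoxide (CH₃O⁻): pKₐ(CH₃OH) ≈ 15.5
(CH₃)₃CO⁻: pKₐ(t-BuOH) ≈ 18 — bulky, strongly basic alkoxide

benzoate (PhCOO⁻) > p-nitrophenoxide (p-O₂N–C₆H₄–O⁻) > RS⁻ > methoxide (CH₃O⁻) > (CH₃)₃CO⁻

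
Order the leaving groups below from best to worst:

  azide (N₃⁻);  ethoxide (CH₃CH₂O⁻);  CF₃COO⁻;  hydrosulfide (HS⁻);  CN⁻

CF₃COO⁻: pKₐ(CF₃COOH) ≈ 0.2 — strongly electron-withdrawing CF₃ stabilises the carboxylate
azide (N₃⁻): pKₐ(HN₃) ≈ 4.7 — linear, resonance-stabilised
hydrosulfide (HS⁻): pKₐ(H₂S) ≈ 7 — larger and more polarisable than the oxygen analogue
CN⁻: pKₐ(HCN) ≈ 9.2 — sp carbon stabilises the charge somewhat, but still a poor LG
ethoxide (CH₃CH₂O⁻): pKₐ(CH₃CH₂OH) ≈ 16 — strong base; alkoxides do not leave unassisted

CF₃COO⁻ > azide (N₃⁻) > hydrosulfide (HS⁻) > CN⁻ > ethoxide (CH₃CH₂O⁻)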